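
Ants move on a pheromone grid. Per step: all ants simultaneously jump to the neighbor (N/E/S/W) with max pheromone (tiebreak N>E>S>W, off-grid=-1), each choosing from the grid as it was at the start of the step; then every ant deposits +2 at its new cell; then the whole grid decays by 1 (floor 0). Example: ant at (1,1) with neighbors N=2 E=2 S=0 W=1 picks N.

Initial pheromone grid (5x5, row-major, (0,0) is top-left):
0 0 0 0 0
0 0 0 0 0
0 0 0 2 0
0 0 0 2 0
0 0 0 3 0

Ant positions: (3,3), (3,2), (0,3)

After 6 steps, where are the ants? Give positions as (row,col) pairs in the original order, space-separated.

Step 1: ant0:(3,3)->S->(4,3) | ant1:(3,2)->E->(3,3) | ant2:(0,3)->E->(0,4)
  grid max=4 at (4,3)
Step 2: ant0:(4,3)->N->(3,3) | ant1:(3,3)->S->(4,3) | ant2:(0,4)->S->(1,4)
  grid max=5 at (4,3)
Step 3: ant0:(3,3)->S->(4,3) | ant1:(4,3)->N->(3,3) | ant2:(1,4)->N->(0,4)
  grid max=6 at (4,3)
Step 4: ant0:(4,3)->N->(3,3) | ant1:(3,3)->S->(4,3) | ant2:(0,4)->S->(1,4)
  grid max=7 at (4,3)
Step 5: ant0:(3,3)->S->(4,3) | ant1:(4,3)->N->(3,3) | ant2:(1,4)->N->(0,4)
  grid max=8 at (4,3)
Step 6: ant0:(4,3)->N->(3,3) | ant1:(3,3)->S->(4,3) | ant2:(0,4)->S->(1,4)
  grid max=9 at (4,3)

(3,3) (4,3) (1,4)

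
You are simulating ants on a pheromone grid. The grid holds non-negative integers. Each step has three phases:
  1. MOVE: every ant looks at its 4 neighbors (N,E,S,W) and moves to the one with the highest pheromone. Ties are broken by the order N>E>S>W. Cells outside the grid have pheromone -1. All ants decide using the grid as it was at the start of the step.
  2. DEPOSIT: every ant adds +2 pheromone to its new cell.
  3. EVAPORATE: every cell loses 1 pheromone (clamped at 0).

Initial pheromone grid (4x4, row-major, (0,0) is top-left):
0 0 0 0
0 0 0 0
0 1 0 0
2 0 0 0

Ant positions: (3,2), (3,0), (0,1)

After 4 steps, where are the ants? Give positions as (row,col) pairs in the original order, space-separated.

Step 1: ant0:(3,2)->N->(2,2) | ant1:(3,0)->N->(2,0) | ant2:(0,1)->E->(0,2)
  grid max=1 at (0,2)
Step 2: ant0:(2,2)->N->(1,2) | ant1:(2,0)->S->(3,0) | ant2:(0,2)->E->(0,3)
  grid max=2 at (3,0)
Step 3: ant0:(1,2)->N->(0,2) | ant1:(3,0)->N->(2,0) | ant2:(0,3)->S->(1,3)
  grid max=1 at (0,2)
Step 4: ant0:(0,2)->E->(0,3) | ant1:(2,0)->S->(3,0) | ant2:(1,3)->N->(0,3)
  grid max=3 at (0,3)

(0,3) (3,0) (0,3)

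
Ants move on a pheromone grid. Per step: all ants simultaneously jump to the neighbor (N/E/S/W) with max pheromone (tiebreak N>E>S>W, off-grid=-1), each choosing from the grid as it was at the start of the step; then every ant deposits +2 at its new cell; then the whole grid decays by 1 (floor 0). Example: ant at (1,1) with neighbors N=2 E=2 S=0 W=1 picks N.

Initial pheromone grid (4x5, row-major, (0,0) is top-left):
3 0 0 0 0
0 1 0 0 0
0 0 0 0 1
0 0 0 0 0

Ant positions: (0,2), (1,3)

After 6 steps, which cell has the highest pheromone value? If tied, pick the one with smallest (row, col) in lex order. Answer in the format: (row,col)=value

Answer: (0,4)=7

Derivation:
Step 1: ant0:(0,2)->E->(0,3) | ant1:(1,3)->N->(0,3)
  grid max=3 at (0,3)
Step 2: ant0:(0,3)->E->(0,4) | ant1:(0,3)->E->(0,4)
  grid max=3 at (0,4)
Step 3: ant0:(0,4)->W->(0,3) | ant1:(0,4)->W->(0,3)
  grid max=5 at (0,3)
Step 4: ant0:(0,3)->E->(0,4) | ant1:(0,3)->E->(0,4)
  grid max=5 at (0,4)
Step 5: ant0:(0,4)->W->(0,3) | ant1:(0,4)->W->(0,3)
  grid max=7 at (0,3)
Step 6: ant0:(0,3)->E->(0,4) | ant1:(0,3)->E->(0,4)
  grid max=7 at (0,4)
Final grid:
  0 0 0 6 7
  0 0 0 0 0
  0 0 0 0 0
  0 0 0 0 0
Max pheromone 7 at (0,4)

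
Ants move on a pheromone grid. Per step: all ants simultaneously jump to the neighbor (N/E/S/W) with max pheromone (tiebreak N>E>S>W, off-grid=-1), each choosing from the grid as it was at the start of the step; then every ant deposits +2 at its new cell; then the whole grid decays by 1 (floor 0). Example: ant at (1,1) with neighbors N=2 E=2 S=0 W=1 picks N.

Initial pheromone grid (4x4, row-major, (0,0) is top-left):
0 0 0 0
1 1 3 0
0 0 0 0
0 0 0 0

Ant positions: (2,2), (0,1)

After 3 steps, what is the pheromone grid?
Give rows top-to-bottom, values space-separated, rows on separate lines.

After step 1: ants at (1,2),(1,1)
  0 0 0 0
  0 2 4 0
  0 0 0 0
  0 0 0 0
After step 2: ants at (1,1),(1,2)
  0 0 0 0
  0 3 5 0
  0 0 0 0
  0 0 0 0
After step 3: ants at (1,2),(1,1)
  0 0 0 0
  0 4 6 0
  0 0 0 0
  0 0 0 0

0 0 0 0
0 4 6 0
0 0 0 0
0 0 0 0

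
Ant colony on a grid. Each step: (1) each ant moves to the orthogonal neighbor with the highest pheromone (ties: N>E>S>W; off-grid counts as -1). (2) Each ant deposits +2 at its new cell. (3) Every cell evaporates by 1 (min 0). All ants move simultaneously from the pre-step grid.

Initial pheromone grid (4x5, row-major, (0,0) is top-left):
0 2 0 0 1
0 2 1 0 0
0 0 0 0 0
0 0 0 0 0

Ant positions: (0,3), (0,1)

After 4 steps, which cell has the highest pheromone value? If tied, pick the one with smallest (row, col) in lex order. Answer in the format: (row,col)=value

Answer: (0,1)=2

Derivation:
Step 1: ant0:(0,3)->E->(0,4) | ant1:(0,1)->S->(1,1)
  grid max=3 at (1,1)
Step 2: ant0:(0,4)->S->(1,4) | ant1:(1,1)->N->(0,1)
  grid max=2 at (0,1)
Step 3: ant0:(1,4)->N->(0,4) | ant1:(0,1)->S->(1,1)
  grid max=3 at (1,1)
Step 4: ant0:(0,4)->S->(1,4) | ant1:(1,1)->N->(0,1)
  grid max=2 at (0,1)
Final grid:
  0 2 0 0 1
  0 2 0 0 1
  0 0 0 0 0
  0 0 0 0 0
Max pheromone 2 at (0,1)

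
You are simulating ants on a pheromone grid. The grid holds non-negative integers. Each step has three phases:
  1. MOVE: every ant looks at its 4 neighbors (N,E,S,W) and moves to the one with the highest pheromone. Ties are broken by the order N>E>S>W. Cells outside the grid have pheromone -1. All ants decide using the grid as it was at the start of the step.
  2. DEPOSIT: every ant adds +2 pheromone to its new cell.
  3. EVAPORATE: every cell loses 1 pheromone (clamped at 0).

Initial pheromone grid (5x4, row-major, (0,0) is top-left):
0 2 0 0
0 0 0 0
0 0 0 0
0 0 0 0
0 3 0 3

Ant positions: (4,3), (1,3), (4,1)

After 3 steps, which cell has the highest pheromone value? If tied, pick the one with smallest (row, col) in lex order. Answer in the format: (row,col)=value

Answer: (4,1)=2

Derivation:
Step 1: ant0:(4,3)->N->(3,3) | ant1:(1,3)->N->(0,3) | ant2:(4,1)->N->(3,1)
  grid max=2 at (4,1)
Step 2: ant0:(3,3)->S->(4,3) | ant1:(0,3)->S->(1,3) | ant2:(3,1)->S->(4,1)
  grid max=3 at (4,1)
Step 3: ant0:(4,3)->N->(3,3) | ant1:(1,3)->N->(0,3) | ant2:(4,1)->N->(3,1)
  grid max=2 at (4,1)
Final grid:
  0 0 0 1
  0 0 0 0
  0 0 0 0
  0 1 0 1
  0 2 0 2
Max pheromone 2 at (4,1)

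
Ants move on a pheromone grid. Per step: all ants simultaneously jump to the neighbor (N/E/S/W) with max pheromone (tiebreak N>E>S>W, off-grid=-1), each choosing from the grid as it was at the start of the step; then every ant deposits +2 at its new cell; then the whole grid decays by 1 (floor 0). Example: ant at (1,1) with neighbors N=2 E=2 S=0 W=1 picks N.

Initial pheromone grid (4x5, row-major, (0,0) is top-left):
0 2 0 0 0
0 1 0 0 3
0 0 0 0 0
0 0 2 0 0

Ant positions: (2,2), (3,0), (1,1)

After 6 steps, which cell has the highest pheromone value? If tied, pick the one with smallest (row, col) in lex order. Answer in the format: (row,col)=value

Answer: (0,1)=6

Derivation:
Step 1: ant0:(2,2)->S->(3,2) | ant1:(3,0)->N->(2,0) | ant2:(1,1)->N->(0,1)
  grid max=3 at (0,1)
Step 2: ant0:(3,2)->N->(2,2) | ant1:(2,0)->N->(1,0) | ant2:(0,1)->E->(0,2)
  grid max=2 at (0,1)
Step 3: ant0:(2,2)->S->(3,2) | ant1:(1,0)->N->(0,0) | ant2:(0,2)->W->(0,1)
  grid max=3 at (0,1)
Step 4: ant0:(3,2)->N->(2,2) | ant1:(0,0)->E->(0,1) | ant2:(0,1)->W->(0,0)
  grid max=4 at (0,1)
Step 5: ant0:(2,2)->S->(3,2) | ant1:(0,1)->W->(0,0) | ant2:(0,0)->E->(0,1)
  grid max=5 at (0,1)
Step 6: ant0:(3,2)->N->(2,2) | ant1:(0,0)->E->(0,1) | ant2:(0,1)->W->(0,0)
  grid max=6 at (0,1)
Final grid:
  4 6 0 0 0
  0 0 0 0 0
  0 0 1 0 0
  0 0 2 0 0
Max pheromone 6 at (0,1)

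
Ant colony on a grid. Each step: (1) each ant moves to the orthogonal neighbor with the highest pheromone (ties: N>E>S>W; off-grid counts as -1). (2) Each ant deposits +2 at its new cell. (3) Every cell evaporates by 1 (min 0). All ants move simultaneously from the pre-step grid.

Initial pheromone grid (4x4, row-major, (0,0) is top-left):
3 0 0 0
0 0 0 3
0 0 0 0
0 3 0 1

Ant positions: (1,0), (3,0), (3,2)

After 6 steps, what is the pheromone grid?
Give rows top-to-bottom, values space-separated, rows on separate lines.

After step 1: ants at (0,0),(3,1),(3,1)
  4 0 0 0
  0 0 0 2
  0 0 0 0
  0 6 0 0
After step 2: ants at (0,1),(2,1),(2,1)
  3 1 0 0
  0 0 0 1
  0 3 0 0
  0 5 0 0
After step 3: ants at (0,0),(3,1),(3,1)
  4 0 0 0
  0 0 0 0
  0 2 0 0
  0 8 0 0
After step 4: ants at (0,1),(2,1),(2,1)
  3 1 0 0
  0 0 0 0
  0 5 0 0
  0 7 0 0
After step 5: ants at (0,0),(3,1),(3,1)
  4 0 0 0
  0 0 0 0
  0 4 0 0
  0 10 0 0
After step 6: ants at (0,1),(2,1),(2,1)
  3 1 0 0
  0 0 0 0
  0 7 0 0
  0 9 0 0

3 1 0 0
0 0 0 0
0 7 0 0
0 9 0 0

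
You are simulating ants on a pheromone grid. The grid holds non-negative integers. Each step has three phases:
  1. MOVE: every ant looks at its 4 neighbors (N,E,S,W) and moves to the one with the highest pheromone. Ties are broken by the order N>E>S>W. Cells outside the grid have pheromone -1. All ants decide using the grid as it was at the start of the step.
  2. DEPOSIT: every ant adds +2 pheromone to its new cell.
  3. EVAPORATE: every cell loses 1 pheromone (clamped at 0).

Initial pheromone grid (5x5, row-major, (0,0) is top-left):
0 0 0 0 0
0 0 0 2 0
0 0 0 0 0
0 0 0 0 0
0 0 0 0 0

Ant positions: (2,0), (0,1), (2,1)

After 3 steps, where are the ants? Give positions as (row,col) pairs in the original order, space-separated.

Step 1: ant0:(2,0)->N->(1,0) | ant1:(0,1)->E->(0,2) | ant2:(2,1)->N->(1,1)
  grid max=1 at (0,2)
Step 2: ant0:(1,0)->E->(1,1) | ant1:(0,2)->E->(0,3) | ant2:(1,1)->W->(1,0)
  grid max=2 at (1,0)
Step 3: ant0:(1,1)->W->(1,0) | ant1:(0,3)->E->(0,4) | ant2:(1,0)->E->(1,1)
  grid max=3 at (1,0)

(1,0) (0,4) (1,1)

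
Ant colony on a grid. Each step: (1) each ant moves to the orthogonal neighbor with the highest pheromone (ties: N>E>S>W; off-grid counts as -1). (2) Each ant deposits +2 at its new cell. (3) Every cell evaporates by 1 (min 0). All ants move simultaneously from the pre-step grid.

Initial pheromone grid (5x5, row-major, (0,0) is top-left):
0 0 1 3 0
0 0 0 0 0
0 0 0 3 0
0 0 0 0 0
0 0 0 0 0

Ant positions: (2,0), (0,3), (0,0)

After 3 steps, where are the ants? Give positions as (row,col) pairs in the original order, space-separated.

Step 1: ant0:(2,0)->N->(1,0) | ant1:(0,3)->W->(0,2) | ant2:(0,0)->E->(0,1)
  grid max=2 at (0,2)
Step 2: ant0:(1,0)->N->(0,0) | ant1:(0,2)->E->(0,3) | ant2:(0,1)->E->(0,2)
  grid max=3 at (0,2)
Step 3: ant0:(0,0)->E->(0,1) | ant1:(0,3)->W->(0,2) | ant2:(0,2)->E->(0,3)
  grid max=4 at (0,2)

(0,1) (0,2) (0,3)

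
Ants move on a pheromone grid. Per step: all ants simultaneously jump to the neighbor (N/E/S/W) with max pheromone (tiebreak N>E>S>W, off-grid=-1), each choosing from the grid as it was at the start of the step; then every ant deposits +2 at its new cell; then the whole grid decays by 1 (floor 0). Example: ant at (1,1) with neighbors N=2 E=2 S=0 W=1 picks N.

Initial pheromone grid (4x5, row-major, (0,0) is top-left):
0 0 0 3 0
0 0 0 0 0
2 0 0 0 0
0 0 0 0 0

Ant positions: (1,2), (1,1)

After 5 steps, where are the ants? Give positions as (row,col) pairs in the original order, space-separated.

Step 1: ant0:(1,2)->N->(0,2) | ant1:(1,1)->N->(0,1)
  grid max=2 at (0,3)
Step 2: ant0:(0,2)->E->(0,3) | ant1:(0,1)->E->(0,2)
  grid max=3 at (0,3)
Step 3: ant0:(0,3)->W->(0,2) | ant1:(0,2)->E->(0,3)
  grid max=4 at (0,3)
Step 4: ant0:(0,2)->E->(0,3) | ant1:(0,3)->W->(0,2)
  grid max=5 at (0,3)
Step 5: ant0:(0,3)->W->(0,2) | ant1:(0,2)->E->(0,3)
  grid max=6 at (0,3)

(0,2) (0,3)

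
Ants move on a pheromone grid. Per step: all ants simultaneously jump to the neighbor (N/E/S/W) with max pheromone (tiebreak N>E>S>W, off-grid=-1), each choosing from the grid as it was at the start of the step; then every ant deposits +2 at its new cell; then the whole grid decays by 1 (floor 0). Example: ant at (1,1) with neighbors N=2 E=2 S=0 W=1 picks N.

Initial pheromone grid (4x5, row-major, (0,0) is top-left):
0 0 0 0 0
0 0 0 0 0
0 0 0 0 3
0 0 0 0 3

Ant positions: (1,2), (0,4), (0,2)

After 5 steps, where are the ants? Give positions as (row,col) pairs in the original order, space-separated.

Step 1: ant0:(1,2)->N->(0,2) | ant1:(0,4)->S->(1,4) | ant2:(0,2)->E->(0,3)
  grid max=2 at (2,4)
Step 2: ant0:(0,2)->E->(0,3) | ant1:(1,4)->S->(2,4) | ant2:(0,3)->W->(0,2)
  grid max=3 at (2,4)
Step 3: ant0:(0,3)->W->(0,2) | ant1:(2,4)->S->(3,4) | ant2:(0,2)->E->(0,3)
  grid max=3 at (0,2)
Step 4: ant0:(0,2)->E->(0,3) | ant1:(3,4)->N->(2,4) | ant2:(0,3)->W->(0,2)
  grid max=4 at (0,2)
Step 5: ant0:(0,3)->W->(0,2) | ant1:(2,4)->S->(3,4) | ant2:(0,2)->E->(0,3)
  grid max=5 at (0,2)

(0,2) (3,4) (0,3)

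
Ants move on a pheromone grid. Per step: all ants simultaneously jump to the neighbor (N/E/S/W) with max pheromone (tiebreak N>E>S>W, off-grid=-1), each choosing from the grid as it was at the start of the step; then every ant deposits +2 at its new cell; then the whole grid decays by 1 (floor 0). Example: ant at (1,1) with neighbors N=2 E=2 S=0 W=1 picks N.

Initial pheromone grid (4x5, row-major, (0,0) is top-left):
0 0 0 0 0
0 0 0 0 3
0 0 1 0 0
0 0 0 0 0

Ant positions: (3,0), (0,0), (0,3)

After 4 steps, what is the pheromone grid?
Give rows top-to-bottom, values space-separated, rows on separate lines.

After step 1: ants at (2,0),(0,1),(0,4)
  0 1 0 0 1
  0 0 0 0 2
  1 0 0 0 0
  0 0 0 0 0
After step 2: ants at (1,0),(0,2),(1,4)
  0 0 1 0 0
  1 0 0 0 3
  0 0 0 0 0
  0 0 0 0 0
After step 3: ants at (0,0),(0,3),(0,4)
  1 0 0 1 1
  0 0 0 0 2
  0 0 0 0 0
  0 0 0 0 0
After step 4: ants at (0,1),(0,4),(1,4)
  0 1 0 0 2
  0 0 0 0 3
  0 0 0 0 0
  0 0 0 0 0

0 1 0 0 2
0 0 0 0 3
0 0 0 0 0
0 0 0 0 0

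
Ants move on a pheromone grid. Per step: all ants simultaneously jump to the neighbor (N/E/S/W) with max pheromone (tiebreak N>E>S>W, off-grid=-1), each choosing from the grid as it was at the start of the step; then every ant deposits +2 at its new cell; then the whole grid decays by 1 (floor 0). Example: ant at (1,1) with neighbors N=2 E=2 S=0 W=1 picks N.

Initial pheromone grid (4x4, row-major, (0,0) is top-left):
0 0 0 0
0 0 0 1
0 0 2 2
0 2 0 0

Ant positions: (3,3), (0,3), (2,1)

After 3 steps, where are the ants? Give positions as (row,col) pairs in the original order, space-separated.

Step 1: ant0:(3,3)->N->(2,3) | ant1:(0,3)->S->(1,3) | ant2:(2,1)->E->(2,2)
  grid max=3 at (2,2)
Step 2: ant0:(2,3)->W->(2,2) | ant1:(1,3)->S->(2,3) | ant2:(2,2)->E->(2,3)
  grid max=6 at (2,3)
Step 3: ant0:(2,2)->E->(2,3) | ant1:(2,3)->W->(2,2) | ant2:(2,3)->W->(2,2)
  grid max=7 at (2,2)

(2,3) (2,2) (2,2)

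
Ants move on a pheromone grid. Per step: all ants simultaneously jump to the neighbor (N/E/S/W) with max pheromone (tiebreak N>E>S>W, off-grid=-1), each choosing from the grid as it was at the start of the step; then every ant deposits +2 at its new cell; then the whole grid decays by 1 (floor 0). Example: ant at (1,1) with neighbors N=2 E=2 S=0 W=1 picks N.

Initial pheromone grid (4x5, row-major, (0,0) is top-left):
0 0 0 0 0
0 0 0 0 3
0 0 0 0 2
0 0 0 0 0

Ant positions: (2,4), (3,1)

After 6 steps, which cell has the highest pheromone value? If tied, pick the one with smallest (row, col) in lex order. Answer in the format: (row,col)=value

Step 1: ant0:(2,4)->N->(1,4) | ant1:(3,1)->N->(2,1)
  grid max=4 at (1,4)
Step 2: ant0:(1,4)->S->(2,4) | ant1:(2,1)->N->(1,1)
  grid max=3 at (1,4)
Step 3: ant0:(2,4)->N->(1,4) | ant1:(1,1)->N->(0,1)
  grid max=4 at (1,4)
Step 4: ant0:(1,4)->S->(2,4) | ant1:(0,1)->E->(0,2)
  grid max=3 at (1,4)
Step 5: ant0:(2,4)->N->(1,4) | ant1:(0,2)->E->(0,3)
  grid max=4 at (1,4)
Step 6: ant0:(1,4)->S->(2,4) | ant1:(0,3)->E->(0,4)
  grid max=3 at (1,4)
Final grid:
  0 0 0 0 1
  0 0 0 0 3
  0 0 0 0 2
  0 0 0 0 0
Max pheromone 3 at (1,4)

Answer: (1,4)=3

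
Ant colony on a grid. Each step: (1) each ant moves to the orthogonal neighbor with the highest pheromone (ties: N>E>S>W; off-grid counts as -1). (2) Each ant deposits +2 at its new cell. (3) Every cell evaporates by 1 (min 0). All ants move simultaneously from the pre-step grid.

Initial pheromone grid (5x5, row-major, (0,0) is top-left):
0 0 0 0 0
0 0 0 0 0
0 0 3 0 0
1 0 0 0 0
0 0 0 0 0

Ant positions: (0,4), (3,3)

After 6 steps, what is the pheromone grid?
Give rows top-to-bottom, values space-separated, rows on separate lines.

After step 1: ants at (1,4),(2,3)
  0 0 0 0 0
  0 0 0 0 1
  0 0 2 1 0
  0 0 0 0 0
  0 0 0 0 0
After step 2: ants at (0,4),(2,2)
  0 0 0 0 1
  0 0 0 0 0
  0 0 3 0 0
  0 0 0 0 0
  0 0 0 0 0
After step 3: ants at (1,4),(1,2)
  0 0 0 0 0
  0 0 1 0 1
  0 0 2 0 0
  0 0 0 0 0
  0 0 0 0 0
After step 4: ants at (0,4),(2,2)
  0 0 0 0 1
  0 0 0 0 0
  0 0 3 0 0
  0 0 0 0 0
  0 0 0 0 0
After step 5: ants at (1,4),(1,2)
  0 0 0 0 0
  0 0 1 0 1
  0 0 2 0 0
  0 0 0 0 0
  0 0 0 0 0
After step 6: ants at (0,4),(2,2)
  0 0 0 0 1
  0 0 0 0 0
  0 0 3 0 0
  0 0 0 0 0
  0 0 0 0 0

0 0 0 0 1
0 0 0 0 0
0 0 3 0 0
0 0 0 0 0
0 0 0 0 0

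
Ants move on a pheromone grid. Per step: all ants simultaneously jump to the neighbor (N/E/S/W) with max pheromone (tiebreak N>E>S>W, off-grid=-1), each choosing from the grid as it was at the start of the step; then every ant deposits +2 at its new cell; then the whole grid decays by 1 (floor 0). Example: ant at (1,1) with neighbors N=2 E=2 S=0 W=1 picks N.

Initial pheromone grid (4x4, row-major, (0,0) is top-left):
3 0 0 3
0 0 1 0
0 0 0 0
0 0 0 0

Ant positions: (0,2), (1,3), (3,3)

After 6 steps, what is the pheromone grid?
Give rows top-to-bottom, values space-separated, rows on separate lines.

After step 1: ants at (0,3),(0,3),(2,3)
  2 0 0 6
  0 0 0 0
  0 0 0 1
  0 0 0 0
After step 2: ants at (1,3),(1,3),(1,3)
  1 0 0 5
  0 0 0 5
  0 0 0 0
  0 0 0 0
After step 3: ants at (0,3),(0,3),(0,3)
  0 0 0 10
  0 0 0 4
  0 0 0 0
  0 0 0 0
After step 4: ants at (1,3),(1,3),(1,3)
  0 0 0 9
  0 0 0 9
  0 0 0 0
  0 0 0 0
After step 5: ants at (0,3),(0,3),(0,3)
  0 0 0 14
  0 0 0 8
  0 0 0 0
  0 0 0 0
After step 6: ants at (1,3),(1,3),(1,3)
  0 0 0 13
  0 0 0 13
  0 0 0 0
  0 0 0 0

0 0 0 13
0 0 0 13
0 0 0 0
0 0 0 0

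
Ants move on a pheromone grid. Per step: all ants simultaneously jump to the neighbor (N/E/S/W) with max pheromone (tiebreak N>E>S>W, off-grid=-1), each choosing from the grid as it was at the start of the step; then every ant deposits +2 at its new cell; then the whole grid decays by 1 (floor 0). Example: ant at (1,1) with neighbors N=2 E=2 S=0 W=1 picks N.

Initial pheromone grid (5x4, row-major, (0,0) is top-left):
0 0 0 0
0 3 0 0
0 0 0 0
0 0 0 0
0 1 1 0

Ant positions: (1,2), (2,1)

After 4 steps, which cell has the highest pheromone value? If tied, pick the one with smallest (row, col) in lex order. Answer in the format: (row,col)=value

Answer: (1,1)=7

Derivation:
Step 1: ant0:(1,2)->W->(1,1) | ant1:(2,1)->N->(1,1)
  grid max=6 at (1,1)
Step 2: ant0:(1,1)->N->(0,1) | ant1:(1,1)->N->(0,1)
  grid max=5 at (1,1)
Step 3: ant0:(0,1)->S->(1,1) | ant1:(0,1)->S->(1,1)
  grid max=8 at (1,1)
Step 4: ant0:(1,1)->N->(0,1) | ant1:(1,1)->N->(0,1)
  grid max=7 at (1,1)
Final grid:
  0 5 0 0
  0 7 0 0
  0 0 0 0
  0 0 0 0
  0 0 0 0
Max pheromone 7 at (1,1)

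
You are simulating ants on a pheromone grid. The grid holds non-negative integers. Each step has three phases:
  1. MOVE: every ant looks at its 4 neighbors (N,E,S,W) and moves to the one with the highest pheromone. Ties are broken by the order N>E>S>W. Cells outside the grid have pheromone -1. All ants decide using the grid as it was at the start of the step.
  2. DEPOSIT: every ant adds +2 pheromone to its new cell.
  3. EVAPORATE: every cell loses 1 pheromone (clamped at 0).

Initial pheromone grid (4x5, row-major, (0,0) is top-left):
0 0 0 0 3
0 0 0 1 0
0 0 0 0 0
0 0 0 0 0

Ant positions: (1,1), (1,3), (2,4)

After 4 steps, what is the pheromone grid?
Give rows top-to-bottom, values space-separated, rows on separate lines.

After step 1: ants at (0,1),(0,3),(1,4)
  0 1 0 1 2
  0 0 0 0 1
  0 0 0 0 0
  0 0 0 0 0
After step 2: ants at (0,2),(0,4),(0,4)
  0 0 1 0 5
  0 0 0 0 0
  0 0 0 0 0
  0 0 0 0 0
After step 3: ants at (0,3),(1,4),(1,4)
  0 0 0 1 4
  0 0 0 0 3
  0 0 0 0 0
  0 0 0 0 0
After step 4: ants at (0,4),(0,4),(0,4)
  0 0 0 0 9
  0 0 0 0 2
  0 0 0 0 0
  0 0 0 0 0

0 0 0 0 9
0 0 0 0 2
0 0 0 0 0
0 0 0 0 0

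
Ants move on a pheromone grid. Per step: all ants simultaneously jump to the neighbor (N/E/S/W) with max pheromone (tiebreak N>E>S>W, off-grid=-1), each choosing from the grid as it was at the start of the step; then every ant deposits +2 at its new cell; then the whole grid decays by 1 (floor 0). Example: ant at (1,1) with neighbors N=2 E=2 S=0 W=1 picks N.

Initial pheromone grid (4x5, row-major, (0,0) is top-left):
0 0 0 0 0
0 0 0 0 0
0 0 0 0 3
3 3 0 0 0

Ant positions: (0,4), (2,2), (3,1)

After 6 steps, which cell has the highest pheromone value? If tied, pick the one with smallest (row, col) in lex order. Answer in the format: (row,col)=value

Answer: (2,4)=5

Derivation:
Step 1: ant0:(0,4)->S->(1,4) | ant1:(2,2)->N->(1,2) | ant2:(3,1)->W->(3,0)
  grid max=4 at (3,0)
Step 2: ant0:(1,4)->S->(2,4) | ant1:(1,2)->N->(0,2) | ant2:(3,0)->E->(3,1)
  grid max=3 at (2,4)
Step 3: ant0:(2,4)->N->(1,4) | ant1:(0,2)->E->(0,3) | ant2:(3,1)->W->(3,0)
  grid max=4 at (3,0)
Step 4: ant0:(1,4)->S->(2,4) | ant1:(0,3)->E->(0,4) | ant2:(3,0)->E->(3,1)
  grid max=3 at (2,4)
Step 5: ant0:(2,4)->N->(1,4) | ant1:(0,4)->S->(1,4) | ant2:(3,1)->W->(3,0)
  grid max=4 at (3,0)
Step 6: ant0:(1,4)->S->(2,4) | ant1:(1,4)->S->(2,4) | ant2:(3,0)->E->(3,1)
  grid max=5 at (2,4)
Final grid:
  0 0 0 0 0
  0 0 0 0 2
  0 0 0 0 5
  3 3 0 0 0
Max pheromone 5 at (2,4)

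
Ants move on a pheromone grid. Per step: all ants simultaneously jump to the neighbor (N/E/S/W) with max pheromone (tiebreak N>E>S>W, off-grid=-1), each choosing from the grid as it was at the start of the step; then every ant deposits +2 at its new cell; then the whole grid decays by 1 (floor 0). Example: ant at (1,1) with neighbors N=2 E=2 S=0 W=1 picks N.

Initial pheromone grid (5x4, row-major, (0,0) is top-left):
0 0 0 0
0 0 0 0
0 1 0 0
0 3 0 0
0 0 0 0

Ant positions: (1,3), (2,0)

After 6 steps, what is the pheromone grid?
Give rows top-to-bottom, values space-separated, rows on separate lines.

After step 1: ants at (0,3),(2,1)
  0 0 0 1
  0 0 0 0
  0 2 0 0
  0 2 0 0
  0 0 0 0
After step 2: ants at (1,3),(3,1)
  0 0 0 0
  0 0 0 1
  0 1 0 0
  0 3 0 0
  0 0 0 0
After step 3: ants at (0,3),(2,1)
  0 0 0 1
  0 0 0 0
  0 2 0 0
  0 2 0 0
  0 0 0 0
After step 4: ants at (1,3),(3,1)
  0 0 0 0
  0 0 0 1
  0 1 0 0
  0 3 0 0
  0 0 0 0
After step 5: ants at (0,3),(2,1)
  0 0 0 1
  0 0 0 0
  0 2 0 0
  0 2 0 0
  0 0 0 0
After step 6: ants at (1,3),(3,1)
  0 0 0 0
  0 0 0 1
  0 1 0 0
  0 3 0 0
  0 0 0 0

0 0 0 0
0 0 0 1
0 1 0 0
0 3 0 0
0 0 0 0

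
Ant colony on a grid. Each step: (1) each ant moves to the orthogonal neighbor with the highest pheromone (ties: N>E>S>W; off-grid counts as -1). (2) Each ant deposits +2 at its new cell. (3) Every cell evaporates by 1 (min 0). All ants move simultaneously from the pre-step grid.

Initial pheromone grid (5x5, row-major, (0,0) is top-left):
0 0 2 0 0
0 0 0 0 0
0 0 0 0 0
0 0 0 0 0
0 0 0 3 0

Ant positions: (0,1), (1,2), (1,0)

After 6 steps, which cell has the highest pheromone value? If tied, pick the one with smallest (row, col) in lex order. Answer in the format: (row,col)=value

Answer: (0,2)=12

Derivation:
Step 1: ant0:(0,1)->E->(0,2) | ant1:(1,2)->N->(0,2) | ant2:(1,0)->N->(0,0)
  grid max=5 at (0,2)
Step 2: ant0:(0,2)->E->(0,3) | ant1:(0,2)->E->(0,3) | ant2:(0,0)->E->(0,1)
  grid max=4 at (0,2)
Step 3: ant0:(0,3)->W->(0,2) | ant1:(0,3)->W->(0,2) | ant2:(0,1)->E->(0,2)
  grid max=9 at (0,2)
Step 4: ant0:(0,2)->E->(0,3) | ant1:(0,2)->E->(0,3) | ant2:(0,2)->E->(0,3)
  grid max=8 at (0,2)
Step 5: ant0:(0,3)->W->(0,2) | ant1:(0,3)->W->(0,2) | ant2:(0,3)->W->(0,2)
  grid max=13 at (0,2)
Step 6: ant0:(0,2)->E->(0,3) | ant1:(0,2)->E->(0,3) | ant2:(0,2)->E->(0,3)
  grid max=12 at (0,2)
Final grid:
  0 0 12 11 0
  0 0 0 0 0
  0 0 0 0 0
  0 0 0 0 0
  0 0 0 0 0
Max pheromone 12 at (0,2)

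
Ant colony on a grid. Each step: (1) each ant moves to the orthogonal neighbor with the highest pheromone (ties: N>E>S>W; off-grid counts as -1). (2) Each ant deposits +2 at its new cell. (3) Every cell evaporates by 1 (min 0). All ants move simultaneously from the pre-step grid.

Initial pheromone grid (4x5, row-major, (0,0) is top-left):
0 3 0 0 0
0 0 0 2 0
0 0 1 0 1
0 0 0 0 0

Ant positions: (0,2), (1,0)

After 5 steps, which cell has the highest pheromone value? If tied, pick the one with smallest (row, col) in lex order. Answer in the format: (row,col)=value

Answer: (0,1)=8

Derivation:
Step 1: ant0:(0,2)->W->(0,1) | ant1:(1,0)->N->(0,0)
  grid max=4 at (0,1)
Step 2: ant0:(0,1)->W->(0,0) | ant1:(0,0)->E->(0,1)
  grid max=5 at (0,1)
Step 3: ant0:(0,0)->E->(0,1) | ant1:(0,1)->W->(0,0)
  grid max=6 at (0,1)
Step 4: ant0:(0,1)->W->(0,0) | ant1:(0,0)->E->(0,1)
  grid max=7 at (0,1)
Step 5: ant0:(0,0)->E->(0,1) | ant1:(0,1)->W->(0,0)
  grid max=8 at (0,1)
Final grid:
  5 8 0 0 0
  0 0 0 0 0
  0 0 0 0 0
  0 0 0 0 0
Max pheromone 8 at (0,1)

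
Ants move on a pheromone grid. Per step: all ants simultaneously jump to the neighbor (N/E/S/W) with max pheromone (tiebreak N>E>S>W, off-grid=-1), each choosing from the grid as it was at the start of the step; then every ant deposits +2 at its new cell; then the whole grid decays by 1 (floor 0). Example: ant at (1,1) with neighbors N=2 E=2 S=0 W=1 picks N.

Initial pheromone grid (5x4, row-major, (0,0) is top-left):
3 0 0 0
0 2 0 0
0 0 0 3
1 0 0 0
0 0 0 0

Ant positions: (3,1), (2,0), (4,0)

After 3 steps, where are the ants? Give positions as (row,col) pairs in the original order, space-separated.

Step 1: ant0:(3,1)->W->(3,0) | ant1:(2,0)->S->(3,0) | ant2:(4,0)->N->(3,0)
  grid max=6 at (3,0)
Step 2: ant0:(3,0)->N->(2,0) | ant1:(3,0)->N->(2,0) | ant2:(3,0)->N->(2,0)
  grid max=5 at (2,0)
Step 3: ant0:(2,0)->S->(3,0) | ant1:(2,0)->S->(3,0) | ant2:(2,0)->S->(3,0)
  grid max=10 at (3,0)

(3,0) (3,0) (3,0)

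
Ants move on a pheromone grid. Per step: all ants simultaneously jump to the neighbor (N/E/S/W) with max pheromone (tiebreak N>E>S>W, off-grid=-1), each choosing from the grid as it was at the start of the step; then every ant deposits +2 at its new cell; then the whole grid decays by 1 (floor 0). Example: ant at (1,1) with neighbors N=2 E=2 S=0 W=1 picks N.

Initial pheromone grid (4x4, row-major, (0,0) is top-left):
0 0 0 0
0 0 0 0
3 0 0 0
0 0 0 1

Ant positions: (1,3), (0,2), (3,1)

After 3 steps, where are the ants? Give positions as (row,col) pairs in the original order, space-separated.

Step 1: ant0:(1,3)->N->(0,3) | ant1:(0,2)->E->(0,3) | ant2:(3,1)->N->(2,1)
  grid max=3 at (0,3)
Step 2: ant0:(0,3)->S->(1,3) | ant1:(0,3)->S->(1,3) | ant2:(2,1)->W->(2,0)
  grid max=3 at (1,3)
Step 3: ant0:(1,3)->N->(0,3) | ant1:(1,3)->N->(0,3) | ant2:(2,0)->N->(1,0)
  grid max=5 at (0,3)

(0,3) (0,3) (1,0)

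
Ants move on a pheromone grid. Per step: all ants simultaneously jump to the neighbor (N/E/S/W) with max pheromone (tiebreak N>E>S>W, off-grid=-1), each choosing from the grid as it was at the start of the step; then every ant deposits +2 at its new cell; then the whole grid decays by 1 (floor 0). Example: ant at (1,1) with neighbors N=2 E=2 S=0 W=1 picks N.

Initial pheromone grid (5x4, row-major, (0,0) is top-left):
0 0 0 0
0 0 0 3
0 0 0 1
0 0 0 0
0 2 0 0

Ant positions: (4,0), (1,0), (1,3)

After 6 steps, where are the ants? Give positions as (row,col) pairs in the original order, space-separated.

Step 1: ant0:(4,0)->E->(4,1) | ant1:(1,0)->N->(0,0) | ant2:(1,3)->S->(2,3)
  grid max=3 at (4,1)
Step 2: ant0:(4,1)->N->(3,1) | ant1:(0,0)->E->(0,1) | ant2:(2,3)->N->(1,3)
  grid max=3 at (1,3)
Step 3: ant0:(3,1)->S->(4,1) | ant1:(0,1)->E->(0,2) | ant2:(1,3)->S->(2,3)
  grid max=3 at (4,1)
Step 4: ant0:(4,1)->N->(3,1) | ant1:(0,2)->E->(0,3) | ant2:(2,3)->N->(1,3)
  grid max=3 at (1,3)
Step 5: ant0:(3,1)->S->(4,1) | ant1:(0,3)->S->(1,3) | ant2:(1,3)->N->(0,3)
  grid max=4 at (1,3)
Step 6: ant0:(4,1)->N->(3,1) | ant1:(1,3)->N->(0,3) | ant2:(0,3)->S->(1,3)
  grid max=5 at (1,3)

(3,1) (0,3) (1,3)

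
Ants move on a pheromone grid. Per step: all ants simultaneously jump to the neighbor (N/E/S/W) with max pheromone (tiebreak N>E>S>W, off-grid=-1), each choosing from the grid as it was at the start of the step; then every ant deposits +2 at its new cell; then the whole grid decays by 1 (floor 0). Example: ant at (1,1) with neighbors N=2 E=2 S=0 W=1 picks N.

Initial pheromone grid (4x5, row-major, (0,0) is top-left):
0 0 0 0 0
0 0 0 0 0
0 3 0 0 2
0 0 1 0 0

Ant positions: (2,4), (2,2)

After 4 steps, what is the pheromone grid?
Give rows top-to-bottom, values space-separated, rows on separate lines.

After step 1: ants at (1,4),(2,1)
  0 0 0 0 0
  0 0 0 0 1
  0 4 0 0 1
  0 0 0 0 0
After step 2: ants at (2,4),(1,1)
  0 0 0 0 0
  0 1 0 0 0
  0 3 0 0 2
  0 0 0 0 0
After step 3: ants at (1,4),(2,1)
  0 0 0 0 0
  0 0 0 0 1
  0 4 0 0 1
  0 0 0 0 0
After step 4: ants at (2,4),(1,1)
  0 0 0 0 0
  0 1 0 0 0
  0 3 0 0 2
  0 0 0 0 0

0 0 0 0 0
0 1 0 0 0
0 3 0 0 2
0 0 0 0 0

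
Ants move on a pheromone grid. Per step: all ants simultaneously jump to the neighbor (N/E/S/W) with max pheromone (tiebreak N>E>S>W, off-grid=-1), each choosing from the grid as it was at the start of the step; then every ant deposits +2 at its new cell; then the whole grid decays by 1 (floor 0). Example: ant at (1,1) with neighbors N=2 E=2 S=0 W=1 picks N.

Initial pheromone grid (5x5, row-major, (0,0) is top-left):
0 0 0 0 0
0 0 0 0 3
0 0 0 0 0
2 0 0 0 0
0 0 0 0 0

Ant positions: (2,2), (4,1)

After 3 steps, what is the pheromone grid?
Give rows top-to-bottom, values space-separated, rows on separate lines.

After step 1: ants at (1,2),(3,1)
  0 0 0 0 0
  0 0 1 0 2
  0 0 0 0 0
  1 1 0 0 0
  0 0 0 0 0
After step 2: ants at (0,2),(3,0)
  0 0 1 0 0
  0 0 0 0 1
  0 0 0 0 0
  2 0 0 0 0
  0 0 0 0 0
After step 3: ants at (0,3),(2,0)
  0 0 0 1 0
  0 0 0 0 0
  1 0 0 0 0
  1 0 0 0 0
  0 0 0 0 0

0 0 0 1 0
0 0 0 0 0
1 0 0 0 0
1 0 0 0 0
0 0 0 0 0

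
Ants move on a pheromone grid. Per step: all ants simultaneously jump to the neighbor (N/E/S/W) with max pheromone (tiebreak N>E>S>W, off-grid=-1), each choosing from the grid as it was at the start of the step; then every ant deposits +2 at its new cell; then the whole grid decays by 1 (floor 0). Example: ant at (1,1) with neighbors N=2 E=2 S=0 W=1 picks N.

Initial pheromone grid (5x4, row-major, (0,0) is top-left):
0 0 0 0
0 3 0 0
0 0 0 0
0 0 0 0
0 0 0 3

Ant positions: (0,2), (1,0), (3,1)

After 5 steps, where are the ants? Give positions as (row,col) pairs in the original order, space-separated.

Step 1: ant0:(0,2)->E->(0,3) | ant1:(1,0)->E->(1,1) | ant2:(3,1)->N->(2,1)
  grid max=4 at (1,1)
Step 2: ant0:(0,3)->S->(1,3) | ant1:(1,1)->S->(2,1) | ant2:(2,1)->N->(1,1)
  grid max=5 at (1,1)
Step 3: ant0:(1,3)->N->(0,3) | ant1:(2,1)->N->(1,1) | ant2:(1,1)->S->(2,1)
  grid max=6 at (1,1)
Step 4: ant0:(0,3)->S->(1,3) | ant1:(1,1)->S->(2,1) | ant2:(2,1)->N->(1,1)
  grid max=7 at (1,1)
Step 5: ant0:(1,3)->N->(0,3) | ant1:(2,1)->N->(1,1) | ant2:(1,1)->S->(2,1)
  grid max=8 at (1,1)

(0,3) (1,1) (2,1)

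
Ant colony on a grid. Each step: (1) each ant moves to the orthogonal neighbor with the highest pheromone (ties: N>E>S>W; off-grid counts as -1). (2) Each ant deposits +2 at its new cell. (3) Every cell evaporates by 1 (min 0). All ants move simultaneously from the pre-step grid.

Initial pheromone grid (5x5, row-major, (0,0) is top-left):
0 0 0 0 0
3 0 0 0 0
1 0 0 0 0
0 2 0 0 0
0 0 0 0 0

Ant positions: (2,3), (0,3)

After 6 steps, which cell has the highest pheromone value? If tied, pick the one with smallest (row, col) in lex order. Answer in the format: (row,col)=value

Answer: (1,4)=5

Derivation:
Step 1: ant0:(2,3)->N->(1,3) | ant1:(0,3)->E->(0,4)
  grid max=2 at (1,0)
Step 2: ant0:(1,3)->N->(0,3) | ant1:(0,4)->S->(1,4)
  grid max=1 at (0,3)
Step 3: ant0:(0,3)->E->(0,4) | ant1:(1,4)->N->(0,4)
  grid max=3 at (0,4)
Step 4: ant0:(0,4)->S->(1,4) | ant1:(0,4)->S->(1,4)
  grid max=3 at (1,4)
Step 5: ant0:(1,4)->N->(0,4) | ant1:(1,4)->N->(0,4)
  grid max=5 at (0,4)
Step 6: ant0:(0,4)->S->(1,4) | ant1:(0,4)->S->(1,4)
  grid max=5 at (1,4)
Final grid:
  0 0 0 0 4
  0 0 0 0 5
  0 0 0 0 0
  0 0 0 0 0
  0 0 0 0 0
Max pheromone 5 at (1,4)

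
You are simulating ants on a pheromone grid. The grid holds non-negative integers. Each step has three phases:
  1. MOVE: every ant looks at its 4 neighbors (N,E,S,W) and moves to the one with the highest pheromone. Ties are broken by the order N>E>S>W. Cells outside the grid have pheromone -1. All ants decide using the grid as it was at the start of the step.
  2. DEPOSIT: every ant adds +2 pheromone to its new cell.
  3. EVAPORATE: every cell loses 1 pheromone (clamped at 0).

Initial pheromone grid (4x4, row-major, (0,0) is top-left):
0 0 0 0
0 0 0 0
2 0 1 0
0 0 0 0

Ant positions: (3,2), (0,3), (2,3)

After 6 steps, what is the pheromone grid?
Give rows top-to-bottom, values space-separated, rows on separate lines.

After step 1: ants at (2,2),(1,3),(2,2)
  0 0 0 0
  0 0 0 1
  1 0 4 0
  0 0 0 0
After step 2: ants at (1,2),(0,3),(1,2)
  0 0 0 1
  0 0 3 0
  0 0 3 0
  0 0 0 0
After step 3: ants at (2,2),(1,3),(2,2)
  0 0 0 0
  0 0 2 1
  0 0 6 0
  0 0 0 0
After step 4: ants at (1,2),(1,2),(1,2)
  0 0 0 0
  0 0 7 0
  0 0 5 0
  0 0 0 0
After step 5: ants at (2,2),(2,2),(2,2)
  0 0 0 0
  0 0 6 0
  0 0 10 0
  0 0 0 0
After step 6: ants at (1,2),(1,2),(1,2)
  0 0 0 0
  0 0 11 0
  0 0 9 0
  0 0 0 0

0 0 0 0
0 0 11 0
0 0 9 0
0 0 0 0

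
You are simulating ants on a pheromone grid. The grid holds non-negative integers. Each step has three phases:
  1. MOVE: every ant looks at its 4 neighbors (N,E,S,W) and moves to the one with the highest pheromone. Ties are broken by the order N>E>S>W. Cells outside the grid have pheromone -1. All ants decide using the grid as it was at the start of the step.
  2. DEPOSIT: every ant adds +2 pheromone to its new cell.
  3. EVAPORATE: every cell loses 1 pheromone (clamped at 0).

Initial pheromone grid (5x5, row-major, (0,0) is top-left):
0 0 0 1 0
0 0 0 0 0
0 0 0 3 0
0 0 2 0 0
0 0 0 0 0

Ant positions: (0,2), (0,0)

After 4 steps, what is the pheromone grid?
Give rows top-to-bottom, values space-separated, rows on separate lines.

After step 1: ants at (0,3),(0,1)
  0 1 0 2 0
  0 0 0 0 0
  0 0 0 2 0
  0 0 1 0 0
  0 0 0 0 0
After step 2: ants at (0,4),(0,2)
  0 0 1 1 1
  0 0 0 0 0
  0 0 0 1 0
  0 0 0 0 0
  0 0 0 0 0
After step 3: ants at (0,3),(0,3)
  0 0 0 4 0
  0 0 0 0 0
  0 0 0 0 0
  0 0 0 0 0
  0 0 0 0 0
After step 4: ants at (0,4),(0,4)
  0 0 0 3 3
  0 0 0 0 0
  0 0 0 0 0
  0 0 0 0 0
  0 0 0 0 0

0 0 0 3 3
0 0 0 0 0
0 0 0 0 0
0 0 0 0 0
0 0 0 0 0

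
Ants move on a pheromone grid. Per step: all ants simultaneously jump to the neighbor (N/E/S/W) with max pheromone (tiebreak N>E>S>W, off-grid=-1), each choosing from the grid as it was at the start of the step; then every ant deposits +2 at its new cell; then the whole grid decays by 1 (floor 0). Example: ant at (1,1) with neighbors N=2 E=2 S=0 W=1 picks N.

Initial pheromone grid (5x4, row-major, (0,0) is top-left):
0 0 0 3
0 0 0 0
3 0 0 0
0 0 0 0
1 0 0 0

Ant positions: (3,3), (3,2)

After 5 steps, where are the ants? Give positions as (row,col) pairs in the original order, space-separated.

Step 1: ant0:(3,3)->N->(2,3) | ant1:(3,2)->N->(2,2)
  grid max=2 at (0,3)
Step 2: ant0:(2,3)->W->(2,2) | ant1:(2,2)->E->(2,3)
  grid max=2 at (2,2)
Step 3: ant0:(2,2)->E->(2,3) | ant1:(2,3)->W->(2,2)
  grid max=3 at (2,2)
Step 4: ant0:(2,3)->W->(2,2) | ant1:(2,2)->E->(2,3)
  grid max=4 at (2,2)
Step 5: ant0:(2,2)->E->(2,3) | ant1:(2,3)->W->(2,2)
  grid max=5 at (2,2)

(2,3) (2,2)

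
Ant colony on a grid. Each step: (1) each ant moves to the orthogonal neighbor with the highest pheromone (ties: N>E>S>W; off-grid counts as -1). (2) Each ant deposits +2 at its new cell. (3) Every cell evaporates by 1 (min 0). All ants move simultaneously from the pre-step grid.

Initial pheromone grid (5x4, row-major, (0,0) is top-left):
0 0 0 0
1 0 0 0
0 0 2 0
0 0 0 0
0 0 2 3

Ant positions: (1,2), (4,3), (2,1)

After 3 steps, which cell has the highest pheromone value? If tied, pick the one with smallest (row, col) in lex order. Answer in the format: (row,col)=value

Step 1: ant0:(1,2)->S->(2,2) | ant1:(4,3)->W->(4,2) | ant2:(2,1)->E->(2,2)
  grid max=5 at (2,2)
Step 2: ant0:(2,2)->N->(1,2) | ant1:(4,2)->E->(4,3) | ant2:(2,2)->N->(1,2)
  grid max=4 at (2,2)
Step 3: ant0:(1,2)->S->(2,2) | ant1:(4,3)->W->(4,2) | ant2:(1,2)->S->(2,2)
  grid max=7 at (2,2)
Final grid:
  0 0 0 0
  0 0 2 0
  0 0 7 0
  0 0 0 0
  0 0 3 2
Max pheromone 7 at (2,2)

Answer: (2,2)=7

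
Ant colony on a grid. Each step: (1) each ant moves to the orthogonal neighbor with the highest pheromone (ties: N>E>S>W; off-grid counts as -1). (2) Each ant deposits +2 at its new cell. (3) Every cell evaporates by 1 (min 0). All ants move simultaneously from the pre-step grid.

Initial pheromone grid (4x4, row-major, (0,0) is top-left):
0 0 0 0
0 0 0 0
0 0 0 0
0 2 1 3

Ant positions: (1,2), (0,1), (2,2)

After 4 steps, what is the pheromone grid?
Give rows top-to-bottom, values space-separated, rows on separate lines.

After step 1: ants at (0,2),(0,2),(3,2)
  0 0 3 0
  0 0 0 0
  0 0 0 0
  0 1 2 2
After step 2: ants at (0,3),(0,3),(3,3)
  0 0 2 3
  0 0 0 0
  0 0 0 0
  0 0 1 3
After step 3: ants at (0,2),(0,2),(3,2)
  0 0 5 2
  0 0 0 0
  0 0 0 0
  0 0 2 2
After step 4: ants at (0,3),(0,3),(3,3)
  0 0 4 5
  0 0 0 0
  0 0 0 0
  0 0 1 3

0 0 4 5
0 0 0 0
0 0 0 0
0 0 1 3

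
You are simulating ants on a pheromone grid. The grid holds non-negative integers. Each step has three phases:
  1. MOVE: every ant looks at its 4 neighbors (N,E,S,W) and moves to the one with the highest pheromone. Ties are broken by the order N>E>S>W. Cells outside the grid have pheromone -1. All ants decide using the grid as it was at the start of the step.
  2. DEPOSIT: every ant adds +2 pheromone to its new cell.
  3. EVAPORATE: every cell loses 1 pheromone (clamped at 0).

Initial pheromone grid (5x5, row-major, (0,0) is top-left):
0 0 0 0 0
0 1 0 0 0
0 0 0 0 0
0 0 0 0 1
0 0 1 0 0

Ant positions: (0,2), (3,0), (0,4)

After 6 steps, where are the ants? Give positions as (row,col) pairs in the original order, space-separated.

Step 1: ant0:(0,2)->E->(0,3) | ant1:(3,0)->N->(2,0) | ant2:(0,4)->S->(1,4)
  grid max=1 at (0,3)
Step 2: ant0:(0,3)->E->(0,4) | ant1:(2,0)->N->(1,0) | ant2:(1,4)->N->(0,4)
  grid max=3 at (0,4)
Step 3: ant0:(0,4)->S->(1,4) | ant1:(1,0)->N->(0,0) | ant2:(0,4)->S->(1,4)
  grid max=3 at (1,4)
Step 4: ant0:(1,4)->N->(0,4) | ant1:(0,0)->E->(0,1) | ant2:(1,4)->N->(0,4)
  grid max=5 at (0,4)
Step 5: ant0:(0,4)->S->(1,4) | ant1:(0,1)->E->(0,2) | ant2:(0,4)->S->(1,4)
  grid max=5 at (1,4)
Step 6: ant0:(1,4)->N->(0,4) | ant1:(0,2)->E->(0,3) | ant2:(1,4)->N->(0,4)
  grid max=7 at (0,4)

(0,4) (0,3) (0,4)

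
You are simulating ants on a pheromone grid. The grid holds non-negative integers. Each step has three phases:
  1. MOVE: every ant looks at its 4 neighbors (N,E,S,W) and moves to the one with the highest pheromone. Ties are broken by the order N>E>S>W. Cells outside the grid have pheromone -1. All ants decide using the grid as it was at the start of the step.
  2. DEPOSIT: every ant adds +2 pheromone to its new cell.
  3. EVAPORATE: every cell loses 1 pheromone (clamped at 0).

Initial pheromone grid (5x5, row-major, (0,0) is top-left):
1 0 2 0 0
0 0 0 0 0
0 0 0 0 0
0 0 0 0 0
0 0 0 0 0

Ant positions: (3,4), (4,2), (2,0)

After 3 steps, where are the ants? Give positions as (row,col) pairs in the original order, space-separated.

Step 1: ant0:(3,4)->N->(2,4) | ant1:(4,2)->N->(3,2) | ant2:(2,0)->N->(1,0)
  grid max=1 at (0,2)
Step 2: ant0:(2,4)->N->(1,4) | ant1:(3,2)->N->(2,2) | ant2:(1,0)->N->(0,0)
  grid max=1 at (0,0)
Step 3: ant0:(1,4)->N->(0,4) | ant1:(2,2)->N->(1,2) | ant2:(0,0)->E->(0,1)
  grid max=1 at (0,1)

(0,4) (1,2) (0,1)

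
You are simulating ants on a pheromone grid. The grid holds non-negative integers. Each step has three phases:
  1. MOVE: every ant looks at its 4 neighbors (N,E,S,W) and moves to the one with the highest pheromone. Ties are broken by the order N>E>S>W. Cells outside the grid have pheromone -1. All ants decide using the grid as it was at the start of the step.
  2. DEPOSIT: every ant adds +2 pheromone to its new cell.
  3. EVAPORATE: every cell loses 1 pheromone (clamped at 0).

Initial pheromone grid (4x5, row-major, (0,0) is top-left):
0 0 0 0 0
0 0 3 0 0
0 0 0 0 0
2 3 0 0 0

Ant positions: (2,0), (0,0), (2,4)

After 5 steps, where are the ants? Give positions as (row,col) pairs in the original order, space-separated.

Step 1: ant0:(2,0)->S->(3,0) | ant1:(0,0)->E->(0,1) | ant2:(2,4)->N->(1,4)
  grid max=3 at (3,0)
Step 2: ant0:(3,0)->E->(3,1) | ant1:(0,1)->E->(0,2) | ant2:(1,4)->N->(0,4)
  grid max=3 at (3,1)
Step 3: ant0:(3,1)->W->(3,0) | ant1:(0,2)->S->(1,2) | ant2:(0,4)->S->(1,4)
  grid max=3 at (3,0)
Step 4: ant0:(3,0)->E->(3,1) | ant1:(1,2)->N->(0,2) | ant2:(1,4)->N->(0,4)
  grid max=3 at (3,1)
Step 5: ant0:(3,1)->W->(3,0) | ant1:(0,2)->S->(1,2) | ant2:(0,4)->S->(1,4)
  grid max=3 at (3,0)

(3,0) (1,2) (1,4)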